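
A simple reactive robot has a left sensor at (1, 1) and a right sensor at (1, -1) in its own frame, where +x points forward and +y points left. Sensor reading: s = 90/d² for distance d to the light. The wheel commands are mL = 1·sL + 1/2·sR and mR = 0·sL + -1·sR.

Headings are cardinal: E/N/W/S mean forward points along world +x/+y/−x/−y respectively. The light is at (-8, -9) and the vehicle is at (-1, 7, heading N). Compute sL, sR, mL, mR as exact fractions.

18/65 90/353 9279/22945 -90/353

left sensor world pos  = (-2, 8); dL² = 325
right sensor world pos = (0, 8); dR² = 353
sL = 90/325 = 18/65
sR = 90/353 = 90/353
mL = 1·sL + 1/2·sR = 9279/22945
mR = 0·sL + -1·sR = -90/353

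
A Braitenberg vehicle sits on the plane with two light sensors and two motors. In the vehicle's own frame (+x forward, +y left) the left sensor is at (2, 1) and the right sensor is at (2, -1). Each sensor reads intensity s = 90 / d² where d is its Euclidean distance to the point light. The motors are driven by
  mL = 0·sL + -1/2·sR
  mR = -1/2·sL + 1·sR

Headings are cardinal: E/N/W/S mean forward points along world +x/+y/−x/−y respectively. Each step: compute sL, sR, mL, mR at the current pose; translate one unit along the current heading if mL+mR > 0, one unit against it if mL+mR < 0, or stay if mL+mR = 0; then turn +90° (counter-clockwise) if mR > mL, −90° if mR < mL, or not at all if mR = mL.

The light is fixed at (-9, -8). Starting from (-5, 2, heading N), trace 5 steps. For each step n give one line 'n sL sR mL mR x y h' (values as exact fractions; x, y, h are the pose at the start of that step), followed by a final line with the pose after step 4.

0 10/17 90/169 -45/169 685/2873 -5 2 N
1 45/34 45/52 -45/104 45/221 -5 1 W
2 18/17 18/13 -9/13 189/221 -4 1 S
3 9/13 45/49 -45/98 729/1274 -4 0 E
4 18/25 90/149 -45/149 909/3725 -3 0 N
final -3 -1 W

n=0: pose=(-5,2,N); sL=10/17, sR=90/169; mL=-45/169, mR=685/2873; mL+mR=-80/2873 → advance -1; mR−mL=1450/2873 → turn +1·90°
n=1: pose=(-5,1,W); sL=45/34, sR=45/52; mL=-45/104, mR=45/221; mL+mR=-405/1768 → advance -1; mR−mL=1125/1768 → turn +1·90°
n=2: pose=(-4,1,S); sL=18/17, sR=18/13; mL=-9/13, mR=189/221; mL+mR=36/221 → advance +1; mR−mL=342/221 → turn +1·90°
n=3: pose=(-4,0,E); sL=9/13, sR=45/49; mL=-45/98, mR=729/1274; mL+mR=72/637 → advance +1; mR−mL=657/637 → turn +1·90°
n=4: pose=(-3,0,N); sL=18/25, sR=90/149; mL=-45/149, mR=909/3725; mL+mR=-216/3725 → advance -1; mR−mL=2034/3725 → turn +1·90°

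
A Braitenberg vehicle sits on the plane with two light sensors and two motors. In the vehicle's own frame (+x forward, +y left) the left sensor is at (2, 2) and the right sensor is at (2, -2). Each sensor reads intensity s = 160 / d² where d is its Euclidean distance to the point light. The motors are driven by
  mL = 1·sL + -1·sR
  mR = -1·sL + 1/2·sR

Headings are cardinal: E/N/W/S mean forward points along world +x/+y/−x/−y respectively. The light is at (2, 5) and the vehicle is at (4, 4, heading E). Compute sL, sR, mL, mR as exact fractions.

160/17 32/5 256/85 -528/85

left sensor world pos  = (6, 6); dL² = 17
right sensor world pos = (6, 2); dR² = 25
sL = 160/17 = 160/17
sR = 160/25 = 32/5
mL = 1·sL + -1·sR = 256/85
mR = -1·sL + 1/2·sR = -528/85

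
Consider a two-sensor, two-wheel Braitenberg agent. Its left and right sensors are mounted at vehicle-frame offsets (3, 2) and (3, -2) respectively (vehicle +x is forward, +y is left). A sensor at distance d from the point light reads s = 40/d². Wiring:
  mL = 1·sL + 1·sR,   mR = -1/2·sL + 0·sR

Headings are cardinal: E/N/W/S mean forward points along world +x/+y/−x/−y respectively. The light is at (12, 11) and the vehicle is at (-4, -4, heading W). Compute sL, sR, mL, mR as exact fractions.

4/65 4/53 472/3445 -2/65

left sensor world pos  = (-7, -6); dL² = 650
right sensor world pos = (-7, -2); dR² = 530
sL = 40/650 = 4/65
sR = 40/530 = 4/53
mL = 1·sL + 1·sR = 472/3445
mR = -1/2·sL + 0·sR = -2/65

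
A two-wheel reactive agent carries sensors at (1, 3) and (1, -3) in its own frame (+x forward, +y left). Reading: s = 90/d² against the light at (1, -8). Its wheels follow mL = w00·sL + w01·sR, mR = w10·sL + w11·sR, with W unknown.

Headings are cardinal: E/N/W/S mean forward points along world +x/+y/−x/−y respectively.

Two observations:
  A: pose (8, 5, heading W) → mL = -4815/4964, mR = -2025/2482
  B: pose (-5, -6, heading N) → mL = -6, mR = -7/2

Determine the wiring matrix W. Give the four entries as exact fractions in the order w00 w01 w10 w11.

-1 -1 -1 -1/2

obs A: pose=(8,5,W) → sL=45/68, sR=45/146, mL=-4815/4964, mR=-2025/2482
obs B: pose=(-5,-6,N) → sL=1, sR=5, mL=-6, mR=-7/2
sensor matrix S = [[45/68, 45/146], [1, 5]]; det S = 14895/4964
solve [mL_A; mL_B] = S·[w00; w01] and [mR_A; mR_B] = S·[w10; w11]:
  w00 = -1, w01 = -1, w10 = -1, w11 = -1/2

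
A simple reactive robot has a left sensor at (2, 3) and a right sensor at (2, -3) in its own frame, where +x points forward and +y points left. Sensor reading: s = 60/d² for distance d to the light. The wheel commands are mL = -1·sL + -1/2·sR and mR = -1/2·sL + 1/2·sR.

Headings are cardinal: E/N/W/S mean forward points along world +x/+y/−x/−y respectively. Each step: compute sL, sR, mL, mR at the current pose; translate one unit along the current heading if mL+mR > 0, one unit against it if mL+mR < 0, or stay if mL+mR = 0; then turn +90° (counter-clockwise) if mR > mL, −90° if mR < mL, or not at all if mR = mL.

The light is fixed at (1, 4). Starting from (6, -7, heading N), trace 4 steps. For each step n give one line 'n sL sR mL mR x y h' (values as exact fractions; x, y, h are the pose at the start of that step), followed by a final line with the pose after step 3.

n=0: pose=(6,-7,N); sL=12/17, sR=12/29; mL=-450/493, mR=-72/493; mL+mR=-18/17 → advance -1; mR−mL=378/493 → turn +1·90°
n=1: pose=(6,-8,W); sL=10/39, sR=2/3; mL=-23/39, mR=8/39; mL+mR=-5/13 → advance -1; mR−mL=31/39 → turn +1·90°
n=2: pose=(7,-8,S); sL=60/277, sR=12/41; mL=-4122/11357, mR=432/11357; mL+mR=-90/277 → advance -1; mR−mL=4554/11357 → turn +1·90°
n=3: pose=(7,-7,E); sL=15/32, sR=3/13; mL=-243/416, mR=-99/832; mL+mR=-45/64 → advance -1; mR−mL=387/832 → turn +1·90°

0 12/17 12/29 -450/493 -72/493 6 -7 N
1 10/39 2/3 -23/39 8/39 6 -8 W
2 60/277 12/41 -4122/11357 432/11357 7 -8 S
3 15/32 3/13 -243/416 -99/832 7 -7 E
final 6 -7 N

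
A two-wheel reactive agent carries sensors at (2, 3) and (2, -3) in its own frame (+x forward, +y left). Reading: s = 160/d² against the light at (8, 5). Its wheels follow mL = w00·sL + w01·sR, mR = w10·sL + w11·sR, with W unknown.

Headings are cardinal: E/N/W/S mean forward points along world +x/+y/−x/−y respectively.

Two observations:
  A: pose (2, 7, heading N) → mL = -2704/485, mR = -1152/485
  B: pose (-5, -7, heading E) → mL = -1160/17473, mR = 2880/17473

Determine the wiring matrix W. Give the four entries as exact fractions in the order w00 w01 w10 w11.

obs A: pose=(2,7,N) → sL=160/97, sR=32/5, mL=-2704/485, mR=-1152/485
obs B: pose=(-5,-7,E) → sL=80/101, sR=80/173, mL=-1160/17473, mR=2880/17473
sensor matrix S = [[160/97, 32/5], [80/101, 80/173]]; det S = -7299072/1694881
solve [mL_A; mL_B] = S·[w00; w01] and [mR_A; mR_B] = S·[w10; w11]:
  w00 = 1/2, w01 = -1, w10 = 1/2, w11 = -1/2

1/2 -1 1/2 -1/2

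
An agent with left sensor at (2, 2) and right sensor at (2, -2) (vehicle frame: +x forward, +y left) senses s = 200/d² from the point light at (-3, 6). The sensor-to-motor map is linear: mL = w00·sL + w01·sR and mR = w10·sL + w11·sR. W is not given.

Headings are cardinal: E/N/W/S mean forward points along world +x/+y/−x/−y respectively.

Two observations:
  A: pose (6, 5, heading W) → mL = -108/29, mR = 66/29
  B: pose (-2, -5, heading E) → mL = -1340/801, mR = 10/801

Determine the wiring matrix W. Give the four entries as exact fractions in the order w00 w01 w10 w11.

obs A: pose=(6,5,W) → sL=100/29, sR=4, mL=-108/29, mR=66/29
obs B: pose=(-2,-5,E) → sL=20/9, sR=100/89, mL=-1340/801, mR=10/801
sensor matrix S = [[100/29, 4], [20/9, 100/89]]; det S = -116480/23229
solve [mL_A; mL_B] = S·[w00; w01] and [mR_A; mR_B] = S·[w10; w11]:
  w00 = -1/2, w01 = -1/2, w10 = -1/2, w11 = 1

-1/2 -1/2 -1/2 1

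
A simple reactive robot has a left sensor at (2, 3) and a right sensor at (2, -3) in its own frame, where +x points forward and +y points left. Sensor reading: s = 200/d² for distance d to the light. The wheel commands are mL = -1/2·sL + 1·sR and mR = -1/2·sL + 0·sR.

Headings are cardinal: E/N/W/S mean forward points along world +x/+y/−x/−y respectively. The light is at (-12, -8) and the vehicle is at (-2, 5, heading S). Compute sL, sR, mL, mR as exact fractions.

20/29 20/17 410/493 -10/29

left sensor world pos  = (1, 3); dL² = 290
right sensor world pos = (-5, 3); dR² = 170
sL = 200/290 = 20/29
sR = 200/170 = 20/17
mL = -1/2·sL + 1·sR = 410/493
mR = -1/2·sL + 0·sR = -10/29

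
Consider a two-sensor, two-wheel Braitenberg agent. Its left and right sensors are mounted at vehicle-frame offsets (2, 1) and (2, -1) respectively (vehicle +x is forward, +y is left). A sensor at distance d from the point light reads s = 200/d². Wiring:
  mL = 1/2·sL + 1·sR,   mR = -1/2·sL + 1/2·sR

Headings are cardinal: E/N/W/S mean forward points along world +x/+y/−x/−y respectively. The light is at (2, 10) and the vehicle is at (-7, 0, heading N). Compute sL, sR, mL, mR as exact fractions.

left sensor world pos  = (-8, 2); dL² = 164
right sensor world pos = (-6, 2); dR² = 128
sL = 200/164 = 50/41
sR = 200/128 = 25/16
mL = 1/2·sL + 1·sR = 1425/656
mR = -1/2·sL + 1/2·sR = 225/1312

50/41 25/16 1425/656 225/1312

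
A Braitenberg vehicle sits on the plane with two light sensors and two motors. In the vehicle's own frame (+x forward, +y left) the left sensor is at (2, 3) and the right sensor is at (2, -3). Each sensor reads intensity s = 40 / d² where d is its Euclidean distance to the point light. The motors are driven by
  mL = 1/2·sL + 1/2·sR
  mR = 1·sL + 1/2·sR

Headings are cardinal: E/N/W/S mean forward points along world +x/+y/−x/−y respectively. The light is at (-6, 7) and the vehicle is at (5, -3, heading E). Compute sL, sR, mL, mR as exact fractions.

left sensor world pos  = (7, 0); dL² = 218
right sensor world pos = (7, -6); dR² = 338
sL = 40/218 = 20/109
sR = 40/338 = 20/169
mL = 1/2·sL + 1/2·sR = 2780/18421
mR = 1·sL + 1/2·sR = 4470/18421

20/109 20/169 2780/18421 4470/18421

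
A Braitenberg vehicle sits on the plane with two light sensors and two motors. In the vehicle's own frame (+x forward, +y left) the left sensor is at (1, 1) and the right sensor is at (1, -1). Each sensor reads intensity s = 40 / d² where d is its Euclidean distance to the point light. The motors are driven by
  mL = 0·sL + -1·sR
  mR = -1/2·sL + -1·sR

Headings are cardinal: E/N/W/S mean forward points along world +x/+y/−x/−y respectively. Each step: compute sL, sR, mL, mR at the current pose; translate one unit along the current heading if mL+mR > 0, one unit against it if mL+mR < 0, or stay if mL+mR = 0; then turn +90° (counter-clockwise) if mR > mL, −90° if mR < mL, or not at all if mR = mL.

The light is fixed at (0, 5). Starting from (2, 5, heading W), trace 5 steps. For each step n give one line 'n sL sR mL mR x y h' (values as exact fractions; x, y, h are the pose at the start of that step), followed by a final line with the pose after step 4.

n=0: pose=(2,5,W); sL=20, sR=20; mL=-20, mR=-30; mL+mR=-50 → advance -1; mR−mL=-10 → turn -1·90°
n=1: pose=(3,5,N); sL=8, sR=40/17; mL=-40/17, mR=-108/17; mL+mR=-148/17 → advance -1; mR−mL=-4 → turn -1·90°
n=2: pose=(3,4,E); sL=5/2, sR=2; mL=-2, mR=-13/4; mL+mR=-21/4 → advance -1; mR−mL=-5/4 → turn -1·90°
n=3: pose=(2,4,S); sL=40/13, sR=8; mL=-8, mR=-124/13; mL+mR=-228/13 → advance -1; mR−mL=-20/13 → turn -1·90°
n=4: pose=(2,5,W); sL=20, sR=20; mL=-20, mR=-30; mL+mR=-50 → advance -1; mR−mL=-10 → turn -1·90°

0 20 20 -20 -30 2 5 W
1 8 40/17 -40/17 -108/17 3 5 N
2 5/2 2 -2 -13/4 3 4 E
3 40/13 8 -8 -124/13 2 4 S
4 20 20 -20 -30 2 5 W
final 3 5 N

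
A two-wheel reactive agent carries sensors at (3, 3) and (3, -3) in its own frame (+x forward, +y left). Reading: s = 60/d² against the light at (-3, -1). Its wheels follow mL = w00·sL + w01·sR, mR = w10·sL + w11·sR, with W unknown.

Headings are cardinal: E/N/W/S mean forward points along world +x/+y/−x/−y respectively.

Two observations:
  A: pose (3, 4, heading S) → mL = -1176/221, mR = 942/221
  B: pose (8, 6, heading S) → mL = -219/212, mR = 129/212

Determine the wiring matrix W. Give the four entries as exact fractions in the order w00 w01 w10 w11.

obs A: pose=(3,4,S) → sL=12/17, sR=60/13, mL=-1176/221, mR=942/221
obs B: pose=(8,6,S) → sL=15/53, sR=3/4, mL=-219/212, mR=129/212
sensor matrix S = [[12/17, 60/13], [15/53, 3/4]]; det S = -9099/11713
solve [mL_A; mL_B] = S·[w00; w01] and [mR_A; mR_B] = S·[w10; w11]:
  w00 = -1, w01 = -1, w10 = -1/2, w11 = 1

-1 -1 -1/2 1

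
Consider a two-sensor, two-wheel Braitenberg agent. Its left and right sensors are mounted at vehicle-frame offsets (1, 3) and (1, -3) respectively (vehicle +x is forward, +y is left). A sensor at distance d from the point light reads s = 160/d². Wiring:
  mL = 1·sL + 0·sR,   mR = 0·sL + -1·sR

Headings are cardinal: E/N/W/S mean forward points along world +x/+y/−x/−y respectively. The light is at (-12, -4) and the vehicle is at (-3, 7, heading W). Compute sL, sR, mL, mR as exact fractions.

5/4 8/13 5/4 -8/13

left sensor world pos  = (-4, 4); dL² = 128
right sensor world pos = (-4, 10); dR² = 260
sL = 160/128 = 5/4
sR = 160/260 = 8/13
mL = 1·sL + 0·sR = 5/4
mR = 0·sL + -1·sR = -8/13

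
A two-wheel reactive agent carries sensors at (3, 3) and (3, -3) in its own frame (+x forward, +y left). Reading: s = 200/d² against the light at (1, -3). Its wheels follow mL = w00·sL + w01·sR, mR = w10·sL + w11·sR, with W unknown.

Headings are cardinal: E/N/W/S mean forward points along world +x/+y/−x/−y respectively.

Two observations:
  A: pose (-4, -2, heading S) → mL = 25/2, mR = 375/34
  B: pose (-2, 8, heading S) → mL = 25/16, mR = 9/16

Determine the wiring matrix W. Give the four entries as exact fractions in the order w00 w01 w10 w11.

1/2 0 1/2 -1/2

obs A: pose=(-4,-2,S) → sL=25, sR=50/17, mL=25/2, mR=375/34
obs B: pose=(-2,8,S) → sL=25/8, sR=2, mL=25/16, mR=9/16
sensor matrix S = [[25, 50/17], [25/8, 2]]; det S = 2775/68
solve [mL_A; mL_B] = S·[w00; w01] and [mR_A; mR_B] = S·[w10; w11]:
  w00 = 1/2, w01 = 0, w10 = 1/2, w11 = -1/2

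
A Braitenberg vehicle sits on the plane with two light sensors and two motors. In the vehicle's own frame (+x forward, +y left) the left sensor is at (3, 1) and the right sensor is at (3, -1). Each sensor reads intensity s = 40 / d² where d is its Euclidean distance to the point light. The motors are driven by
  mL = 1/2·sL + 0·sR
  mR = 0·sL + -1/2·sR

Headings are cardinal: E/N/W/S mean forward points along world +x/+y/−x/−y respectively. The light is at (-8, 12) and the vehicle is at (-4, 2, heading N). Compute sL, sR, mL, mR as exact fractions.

left sensor world pos  = (-5, 5); dL² = 58
right sensor world pos = (-3, 5); dR² = 74
sL = 40/58 = 20/29
sR = 40/74 = 20/37
mL = 1/2·sL + 0·sR = 10/29
mR = 0·sL + -1/2·sR = -10/37

20/29 20/37 10/29 -10/37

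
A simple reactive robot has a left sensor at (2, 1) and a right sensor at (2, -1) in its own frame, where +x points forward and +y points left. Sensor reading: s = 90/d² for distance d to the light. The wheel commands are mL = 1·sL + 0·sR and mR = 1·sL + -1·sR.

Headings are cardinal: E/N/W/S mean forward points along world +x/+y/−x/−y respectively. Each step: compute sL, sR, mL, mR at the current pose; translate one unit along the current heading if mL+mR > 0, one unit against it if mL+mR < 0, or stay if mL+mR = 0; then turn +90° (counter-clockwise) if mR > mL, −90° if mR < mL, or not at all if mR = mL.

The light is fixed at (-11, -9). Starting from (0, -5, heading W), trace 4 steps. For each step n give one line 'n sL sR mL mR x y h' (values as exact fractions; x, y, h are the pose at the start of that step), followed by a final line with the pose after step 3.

n=0: pose=(0,-5,W); sL=1, sR=45/53; mL=1, mR=8/53; mL+mR=61/53 → advance +1; mR−mL=-45/53 → turn -1·90°
n=1: pose=(-1,-5,N); sL=10/13, sR=90/157; mL=10/13, mR=400/2041; mL+mR=1970/2041 → advance +1; mR−mL=-90/157 → turn -1·90°
n=2: pose=(-1,-4,E); sL=1/2, sR=9/16; mL=1/2, mR=-1/16; mL+mR=7/16 → advance +1; mR−mL=-9/16 → turn -1·90°
n=3: pose=(0,-4,S); sL=10/17, sR=90/109; mL=10/17, mR=-440/1853; mL+mR=650/1853 → advance +1; mR−mL=-90/109 → turn -1·90°

0 1 45/53 1 8/53 0 -5 W
1 10/13 90/157 10/13 400/2041 -1 -5 N
2 1/2 9/16 1/2 -1/16 -1 -4 E
3 10/17 90/109 10/17 -440/1853 0 -4 S
final 0 -5 W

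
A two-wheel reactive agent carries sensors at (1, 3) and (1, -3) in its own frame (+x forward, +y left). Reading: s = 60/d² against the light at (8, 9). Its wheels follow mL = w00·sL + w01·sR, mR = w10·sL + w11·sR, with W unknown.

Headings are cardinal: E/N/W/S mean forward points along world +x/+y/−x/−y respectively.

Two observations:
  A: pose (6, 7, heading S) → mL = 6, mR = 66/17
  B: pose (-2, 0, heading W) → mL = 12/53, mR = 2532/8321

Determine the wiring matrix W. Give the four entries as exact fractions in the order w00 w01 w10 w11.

obs A: pose=(6,7,S) → sL=6, sR=30/17, mL=6, mR=66/17
obs B: pose=(-2,0,W) → sL=12/53, sR=60/157, mL=12/53, mR=2532/8321
sensor matrix S = [[6, 30/17], [12/53, 60/157]]; det S = 267840/141457
solve [mL_A; mL_B] = S·[w00; w01] and [mR_A; mR_B] = S·[w10; w11]:
  w00 = 1, w01 = 0, w10 = 1/2, w11 = 1/2

1 0 1/2 1/2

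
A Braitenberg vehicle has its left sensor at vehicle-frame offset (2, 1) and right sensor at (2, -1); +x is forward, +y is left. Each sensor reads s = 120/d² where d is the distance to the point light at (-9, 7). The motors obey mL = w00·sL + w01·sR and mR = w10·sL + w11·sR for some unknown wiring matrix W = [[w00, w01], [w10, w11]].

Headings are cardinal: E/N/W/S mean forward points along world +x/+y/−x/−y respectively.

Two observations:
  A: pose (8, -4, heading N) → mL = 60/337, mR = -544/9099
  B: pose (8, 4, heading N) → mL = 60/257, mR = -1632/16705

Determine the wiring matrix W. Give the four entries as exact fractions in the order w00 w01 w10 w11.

obs A: pose=(8,-4,N) → sL=120/337, sR=8/27, mL=60/337, mR=-544/9099
obs B: pose=(8,4,N) → sL=120/257, sR=24/65, mL=60/257, mR=-1632/16705
sensor matrix S = [[120/337, 8/27], [120/257, 24/65]]; det S = -69632/10133253
solve [mL_A; mL_B] = S·[w00; w01] and [mR_A; mR_B] = S·[w10; w11]:
  w00 = 1/2, w01 = 0, w10 = -1, w11 = 1

1/2 0 -1 1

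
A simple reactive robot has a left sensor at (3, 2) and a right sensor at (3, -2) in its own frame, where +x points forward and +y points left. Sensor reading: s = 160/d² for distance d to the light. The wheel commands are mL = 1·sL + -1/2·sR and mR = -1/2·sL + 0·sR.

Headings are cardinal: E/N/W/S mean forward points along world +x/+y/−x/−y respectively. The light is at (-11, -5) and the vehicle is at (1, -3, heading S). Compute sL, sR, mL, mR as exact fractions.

left sensor world pos  = (3, -6); dL² = 197
right sensor world pos = (-1, -6); dR² = 101
sL = 160/197 = 160/197
sR = 160/101 = 160/101
mL = 1·sL + -1/2·sR = 400/19897
mR = -1/2·sL + 0·sR = -80/197

160/197 160/101 400/19897 -80/197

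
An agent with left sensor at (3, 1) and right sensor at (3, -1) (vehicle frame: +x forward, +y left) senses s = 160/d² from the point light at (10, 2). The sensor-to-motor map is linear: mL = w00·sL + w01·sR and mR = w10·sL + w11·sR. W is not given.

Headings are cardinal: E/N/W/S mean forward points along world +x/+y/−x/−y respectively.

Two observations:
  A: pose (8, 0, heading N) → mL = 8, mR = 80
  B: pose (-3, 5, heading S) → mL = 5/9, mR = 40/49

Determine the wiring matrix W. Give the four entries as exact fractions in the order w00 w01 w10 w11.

1/2 0 0 1

obs A: pose=(8,0,N) → sL=16, sR=80, mL=8, mR=80
obs B: pose=(-3,5,S) → sL=10/9, sR=40/49, mL=5/9, mR=40/49
sensor matrix S = [[16, 80], [10/9, 40/49]]; det S = -33440/441
solve [mL_A; mL_B] = S·[w00; w01] and [mR_A; mR_B] = S·[w10; w11]:
  w00 = 1/2, w01 = 0, w10 = 0, w11 = 1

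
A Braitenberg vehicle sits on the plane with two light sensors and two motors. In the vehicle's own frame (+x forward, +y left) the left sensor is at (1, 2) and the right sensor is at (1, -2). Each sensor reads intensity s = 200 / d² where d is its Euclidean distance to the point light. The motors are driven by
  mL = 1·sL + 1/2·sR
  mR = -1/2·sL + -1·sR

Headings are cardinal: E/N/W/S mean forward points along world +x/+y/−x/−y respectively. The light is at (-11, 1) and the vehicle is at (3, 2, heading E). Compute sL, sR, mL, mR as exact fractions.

left sensor world pos  = (4, 4); dL² = 234
right sensor world pos = (4, 0); dR² = 226
sL = 200/234 = 100/117
sR = 200/226 = 100/113
mL = 1·sL + 1/2·sR = 17150/13221
mR = -1/2·sL + -1·sR = -17350/13221

100/117 100/113 17150/13221 -17350/13221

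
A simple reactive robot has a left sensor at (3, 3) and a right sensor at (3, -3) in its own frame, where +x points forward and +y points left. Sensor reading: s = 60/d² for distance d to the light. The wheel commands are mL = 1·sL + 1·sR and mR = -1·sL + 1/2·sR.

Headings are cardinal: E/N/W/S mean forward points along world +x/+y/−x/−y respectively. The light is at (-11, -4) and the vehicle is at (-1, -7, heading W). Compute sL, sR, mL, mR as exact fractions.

12/17 60/49 1608/833 -78/833

left sensor world pos  = (-4, -10); dL² = 85
right sensor world pos = (-4, -4); dR² = 49
sL = 60/85 = 12/17
sR = 60/49 = 60/49
mL = 1·sL + 1·sR = 1608/833
mR = -1·sL + 1/2·sR = -78/833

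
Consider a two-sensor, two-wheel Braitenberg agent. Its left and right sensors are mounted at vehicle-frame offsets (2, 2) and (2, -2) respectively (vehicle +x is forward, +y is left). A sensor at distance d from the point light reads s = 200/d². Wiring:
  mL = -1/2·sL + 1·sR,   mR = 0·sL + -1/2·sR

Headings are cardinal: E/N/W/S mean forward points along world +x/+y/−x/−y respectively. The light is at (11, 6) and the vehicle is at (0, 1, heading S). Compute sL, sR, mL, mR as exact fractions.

20/13 100/109 210/1417 -50/109

left sensor world pos  = (2, -1); dL² = 130
right sensor world pos = (-2, -1); dR² = 218
sL = 200/130 = 20/13
sR = 200/218 = 100/109
mL = -1/2·sL + 1·sR = 210/1417
mR = 0·sL + -1/2·sR = -50/109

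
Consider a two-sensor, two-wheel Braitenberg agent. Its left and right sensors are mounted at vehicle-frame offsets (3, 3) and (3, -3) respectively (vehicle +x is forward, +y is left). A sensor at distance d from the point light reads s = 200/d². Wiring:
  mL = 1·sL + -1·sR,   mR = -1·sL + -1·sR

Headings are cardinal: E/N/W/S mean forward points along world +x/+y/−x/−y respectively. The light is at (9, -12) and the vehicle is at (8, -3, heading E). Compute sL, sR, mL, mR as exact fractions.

left sensor world pos  = (11, 0); dL² = 148
right sensor world pos = (11, -6); dR² = 40
sL = 200/148 = 50/37
sR = 200/40 = 5
mL = 1·sL + -1·sR = -135/37
mR = -1·sL + -1·sR = -235/37

50/37 5 -135/37 -235/37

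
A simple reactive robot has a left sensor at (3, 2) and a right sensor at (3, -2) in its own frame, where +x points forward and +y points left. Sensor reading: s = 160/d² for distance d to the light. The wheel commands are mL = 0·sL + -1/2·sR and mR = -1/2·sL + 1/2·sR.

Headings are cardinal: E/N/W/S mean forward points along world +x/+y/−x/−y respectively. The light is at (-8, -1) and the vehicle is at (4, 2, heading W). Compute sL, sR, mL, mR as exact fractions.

left sensor world pos  = (1, 0); dL² = 82
right sensor world pos = (1, 4); dR² = 106
sL = 160/82 = 80/41
sR = 160/106 = 80/53
mL = 0·sL + -1/2·sR = -40/53
mR = -1/2·sL + 1/2·sR = -480/2173

80/41 80/53 -40/53 -480/2173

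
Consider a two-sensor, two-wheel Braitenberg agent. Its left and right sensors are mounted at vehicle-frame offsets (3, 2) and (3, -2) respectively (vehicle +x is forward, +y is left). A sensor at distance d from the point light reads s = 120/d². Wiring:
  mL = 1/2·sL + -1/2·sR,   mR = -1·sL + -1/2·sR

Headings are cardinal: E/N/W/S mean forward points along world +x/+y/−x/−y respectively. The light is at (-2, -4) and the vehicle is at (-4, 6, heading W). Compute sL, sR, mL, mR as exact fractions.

left sensor world pos  = (-7, 4); dL² = 89
right sensor world pos = (-7, 8); dR² = 169
sL = 120/89 = 120/89
sR = 120/169 = 120/169
mL = 1/2·sL + -1/2·sR = 4800/15041
mR = -1·sL + -1/2·sR = -25620/15041

120/89 120/169 4800/15041 -25620/15041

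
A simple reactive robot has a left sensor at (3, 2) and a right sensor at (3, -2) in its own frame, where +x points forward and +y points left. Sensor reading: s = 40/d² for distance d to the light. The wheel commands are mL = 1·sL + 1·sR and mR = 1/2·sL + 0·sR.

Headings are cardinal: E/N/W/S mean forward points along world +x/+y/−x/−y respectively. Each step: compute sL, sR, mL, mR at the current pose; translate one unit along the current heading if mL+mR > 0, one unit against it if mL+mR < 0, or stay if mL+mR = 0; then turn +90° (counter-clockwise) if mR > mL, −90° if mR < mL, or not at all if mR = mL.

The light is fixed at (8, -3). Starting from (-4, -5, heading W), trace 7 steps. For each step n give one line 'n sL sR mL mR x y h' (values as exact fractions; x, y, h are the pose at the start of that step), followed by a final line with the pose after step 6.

n=0: pose=(-4,-5,W); sL=40/241, sR=8/45; mL=3728/10845, mR=20/241; mL+mR=4628/10845 → advance +1; mR−mL=-2828/10845 → turn -1·90°
n=1: pose=(-5,-5,N); sL=20/113, sR=20/61; mL=3480/6893, mR=10/113; mL+mR=4090/6893 → advance +1; mR−mL=-2870/6893 → turn -1·90°
n=2: pose=(-5,-4,E); sL=40/101, sR=40/109; mL=8400/11009, mR=20/101; mL+mR=10580/11009 → advance +1; mR−mL=-6220/11009 → turn -1·90°
n=3: pose=(-4,-4,S); sL=10/29, sR=10/53; mL=820/1537, mR=5/29; mL+mR=1085/1537 → advance +1; mR−mL=-555/1537 → turn -1·90°
n=4: pose=(-4,-5,W); sL=40/241, sR=8/45; mL=3728/10845, mR=20/241; mL+mR=4628/10845 → advance +1; mR−mL=-2828/10845 → turn -1·90°
n=5: pose=(-5,-5,N); sL=20/113, sR=20/61; mL=3480/6893, mR=10/113; mL+mR=4090/6893 → advance +1; mR−mL=-2870/6893 → turn -1·90°
n=6: pose=(-5,-4,E); sL=40/101, sR=40/109; mL=8400/11009, mR=20/101; mL+mR=10580/11009 → advance +1; mR−mL=-6220/11009 → turn -1·90°

0 40/241 8/45 3728/10845 20/241 -4 -5 W
1 20/113 20/61 3480/6893 10/113 -5 -5 N
2 40/101 40/109 8400/11009 20/101 -5 -4 E
3 10/29 10/53 820/1537 5/29 -4 -4 S
4 40/241 8/45 3728/10845 20/241 -4 -5 W
5 20/113 20/61 3480/6893 10/113 -5 -5 N
6 40/101 40/109 8400/11009 20/101 -5 -4 E
final -4 -4 S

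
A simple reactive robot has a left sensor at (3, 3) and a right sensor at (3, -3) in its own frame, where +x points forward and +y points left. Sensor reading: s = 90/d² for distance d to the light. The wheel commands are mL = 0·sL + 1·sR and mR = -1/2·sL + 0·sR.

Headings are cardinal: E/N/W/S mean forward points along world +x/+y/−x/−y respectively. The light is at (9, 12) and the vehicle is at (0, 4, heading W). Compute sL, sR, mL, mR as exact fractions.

18/53 90/169 90/169 -9/53

left sensor world pos  = (-3, 1); dL² = 265
right sensor world pos = (-3, 7); dR² = 169
sL = 90/265 = 18/53
sR = 90/169 = 90/169
mL = 0·sL + 1·sR = 90/169
mR = -1/2·sL + 0·sR = -9/53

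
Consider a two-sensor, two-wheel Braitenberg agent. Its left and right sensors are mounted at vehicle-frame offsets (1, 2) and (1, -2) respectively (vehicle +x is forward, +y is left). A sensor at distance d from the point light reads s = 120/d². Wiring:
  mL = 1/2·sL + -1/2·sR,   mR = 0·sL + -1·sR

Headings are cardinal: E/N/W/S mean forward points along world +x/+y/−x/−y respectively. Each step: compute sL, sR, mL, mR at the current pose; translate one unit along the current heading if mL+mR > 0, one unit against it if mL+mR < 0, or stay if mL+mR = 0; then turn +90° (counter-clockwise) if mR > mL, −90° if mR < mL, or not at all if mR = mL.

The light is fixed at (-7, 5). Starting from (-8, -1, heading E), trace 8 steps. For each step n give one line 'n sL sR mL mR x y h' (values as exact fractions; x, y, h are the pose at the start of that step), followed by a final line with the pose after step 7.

n=0: pose=(-8,-1,E); sL=15/2, sR=15/8; mL=45/16, mR=-15/8; mL+mR=15/16 → advance +1; mR−mL=-75/16 → turn -1·90°
n=1: pose=(-7,-1,S); sL=120/53, sR=120/53; mL=0, mR=-120/53; mL+mR=-120/53 → advance -1; mR−mL=-120/53 → turn -1·90°
n=2: pose=(-7,0,W); sL=12/5, sR=12; mL=-24/5, mR=-12; mL+mR=-84/5 → advance -1; mR−mL=-36/5 → turn -1·90°
n=3: pose=(-6,0,N); sL=120/17, sR=24/5; mL=96/85, mR=-24/5; mL+mR=-312/85 → advance -1; mR−mL=-504/85 → turn -1·90°
n=4: pose=(-6,-1,E); sL=6, sR=30/17; mL=36/17, mR=-30/17; mL+mR=6/17 → advance +1; mR−mL=-66/17 → turn -1·90°
n=5: pose=(-5,-1,S); sL=24/13, sR=120/49; mL=-192/637, mR=-120/49; mL+mR=-1752/637 → advance -1; mR−mL=-1368/637 → turn -1·90°
n=6: pose=(-5,0,W); sL=12/5, sR=12; mL=-24/5, mR=-12; mL+mR=-84/5 → advance -1; mR−mL=-36/5 → turn -1·90°
n=7: pose=(-4,0,N); sL=120/17, sR=120/41; mL=1440/697, mR=-120/41; mL+mR=-600/697 → advance -1; mR−mL=-3480/697 → turn -1·90°

0 15/2 15/8 45/16 -15/8 -8 -1 E
1 120/53 120/53 0 -120/53 -7 -1 S
2 12/5 12 -24/5 -12 -7 0 W
3 120/17 24/5 96/85 -24/5 -6 0 N
4 6 30/17 36/17 -30/17 -6 -1 E
5 24/13 120/49 -192/637 -120/49 -5 -1 S
6 12/5 12 -24/5 -12 -5 0 W
7 120/17 120/41 1440/697 -120/41 -4 0 N
final -4 -1 E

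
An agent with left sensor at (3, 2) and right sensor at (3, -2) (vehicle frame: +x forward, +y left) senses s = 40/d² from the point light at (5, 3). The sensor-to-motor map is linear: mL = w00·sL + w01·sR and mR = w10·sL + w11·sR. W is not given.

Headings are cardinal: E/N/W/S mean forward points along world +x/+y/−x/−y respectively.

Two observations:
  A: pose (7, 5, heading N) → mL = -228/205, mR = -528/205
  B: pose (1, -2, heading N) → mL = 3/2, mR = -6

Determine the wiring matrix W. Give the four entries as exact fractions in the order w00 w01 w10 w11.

obs A: pose=(7,5,N) → sL=8/5, sR=40/41, mL=-228/205, mR=-528/205
obs B: pose=(1,-2,N) → sL=1, sR=5, mL=3/2, mR=-6
sensor matrix S = [[8/5, 40/41], [1, 5]]; det S = 288/41
solve [mL_A; mL_B] = S·[w00; w01] and [mR_A; mR_B] = S·[w10; w11]:
  w00 = -1, w01 = 1/2, w10 = -1, w11 = -1

-1 1/2 -1 -1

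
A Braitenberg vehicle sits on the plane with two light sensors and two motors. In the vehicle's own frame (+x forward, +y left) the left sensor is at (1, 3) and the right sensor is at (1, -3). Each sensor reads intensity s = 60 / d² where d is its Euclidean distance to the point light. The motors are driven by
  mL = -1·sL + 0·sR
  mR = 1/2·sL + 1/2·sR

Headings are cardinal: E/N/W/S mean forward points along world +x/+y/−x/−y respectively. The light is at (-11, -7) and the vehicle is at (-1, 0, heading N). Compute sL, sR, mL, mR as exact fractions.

left sensor world pos  = (-4, 1); dL² = 113
right sensor world pos = (2, 1); dR² = 233
sL = 60/113 = 60/113
sR = 60/233 = 60/233
mL = -1·sL + 0·sR = -60/113
mR = 1/2·sL + 1/2·sR = 10380/26329

60/113 60/233 -60/113 10380/26329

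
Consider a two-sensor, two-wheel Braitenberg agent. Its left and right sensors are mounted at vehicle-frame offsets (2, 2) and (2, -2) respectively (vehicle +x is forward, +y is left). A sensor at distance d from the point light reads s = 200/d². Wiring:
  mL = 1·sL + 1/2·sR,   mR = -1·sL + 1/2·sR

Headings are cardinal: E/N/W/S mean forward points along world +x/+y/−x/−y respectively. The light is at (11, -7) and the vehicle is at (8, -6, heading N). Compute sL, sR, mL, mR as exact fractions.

left sensor world pos  = (6, -4); dL² = 34
right sensor world pos = (10, -4); dR² = 10
sL = 200/34 = 100/17
sR = 200/10 = 20
mL = 1·sL + 1/2·sR = 270/17
mR = -1·sL + 1/2·sR = 70/17

100/17 20 270/17 70/17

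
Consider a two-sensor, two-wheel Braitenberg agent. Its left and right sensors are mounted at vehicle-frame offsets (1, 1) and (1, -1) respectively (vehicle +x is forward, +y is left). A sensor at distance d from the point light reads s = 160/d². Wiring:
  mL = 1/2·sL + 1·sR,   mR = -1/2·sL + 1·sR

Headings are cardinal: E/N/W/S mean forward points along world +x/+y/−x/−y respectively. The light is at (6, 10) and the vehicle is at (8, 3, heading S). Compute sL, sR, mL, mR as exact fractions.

160/73 32/13 3376/949 1296/949

left sensor world pos  = (9, 2); dL² = 73
right sensor world pos = (7, 2); dR² = 65
sL = 160/73 = 160/73
sR = 160/65 = 32/13
mL = 1/2·sL + 1·sR = 3376/949
mR = -1/2·sL + 1·sR = 1296/949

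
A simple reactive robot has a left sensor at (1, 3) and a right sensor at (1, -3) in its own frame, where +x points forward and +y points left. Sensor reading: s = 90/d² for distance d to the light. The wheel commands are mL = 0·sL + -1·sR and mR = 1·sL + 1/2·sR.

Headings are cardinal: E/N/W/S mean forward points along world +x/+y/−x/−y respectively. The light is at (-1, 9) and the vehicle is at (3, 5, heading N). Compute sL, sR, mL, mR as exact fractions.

9 45/29 -45/29 567/58

left sensor world pos  = (0, 6); dL² = 10
right sensor world pos = (6, 6); dR² = 58
sL = 90/10 = 9
sR = 90/58 = 45/29
mL = 0·sL + -1·sR = -45/29
mR = 1·sL + 1/2·sR = 567/58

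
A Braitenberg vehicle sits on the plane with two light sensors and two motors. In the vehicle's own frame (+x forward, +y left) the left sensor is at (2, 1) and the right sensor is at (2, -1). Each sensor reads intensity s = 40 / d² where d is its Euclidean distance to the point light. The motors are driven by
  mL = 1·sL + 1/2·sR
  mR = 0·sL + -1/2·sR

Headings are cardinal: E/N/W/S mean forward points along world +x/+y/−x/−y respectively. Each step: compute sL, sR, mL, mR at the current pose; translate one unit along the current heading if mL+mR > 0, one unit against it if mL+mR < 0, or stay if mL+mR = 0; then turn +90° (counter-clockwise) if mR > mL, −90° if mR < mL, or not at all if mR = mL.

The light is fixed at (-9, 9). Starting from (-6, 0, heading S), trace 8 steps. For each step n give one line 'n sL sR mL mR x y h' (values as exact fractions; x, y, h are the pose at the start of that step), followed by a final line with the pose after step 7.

0 40/137 8/25 1548/3425 -4/25 -6 0 S
1 20/61 20/41 1430/2501 -10/41 -6 -1 W
2 8/13 40/73 844/949 -20/73 -7 -1 N
3 1/2 10/29 39/58 -5/29 -7 0 E
4 40/137 8/25 1548/3425 -4/25 -6 0 S
5 20/61 20/41 1430/2501 -10/41 -6 -1 W
6 8/13 40/73 844/949 -20/73 -7 -1 N
7 1/2 10/29 39/58 -5/29 -7 0 E
final -6 0 S

n=0: pose=(-6,0,S); sL=40/137, sR=8/25; mL=1548/3425, mR=-4/25; mL+mR=40/137 → advance +1; mR−mL=-2096/3425 → turn -1·90°
n=1: pose=(-6,-1,W); sL=20/61, sR=20/41; mL=1430/2501, mR=-10/41; mL+mR=20/61 → advance +1; mR−mL=-2040/2501 → turn -1·90°
n=2: pose=(-7,-1,N); sL=8/13, sR=40/73; mL=844/949, mR=-20/73; mL+mR=8/13 → advance +1; mR−mL=-1104/949 → turn -1·90°
n=3: pose=(-7,0,E); sL=1/2, sR=10/29; mL=39/58, mR=-5/29; mL+mR=1/2 → advance +1; mR−mL=-49/58 → turn -1·90°
n=4: pose=(-6,0,S); sL=40/137, sR=8/25; mL=1548/3425, mR=-4/25; mL+mR=40/137 → advance +1; mR−mL=-2096/3425 → turn -1·90°
n=5: pose=(-6,-1,W); sL=20/61, sR=20/41; mL=1430/2501, mR=-10/41; mL+mR=20/61 → advance +1; mR−mL=-2040/2501 → turn -1·90°
n=6: pose=(-7,-1,N); sL=8/13, sR=40/73; mL=844/949, mR=-20/73; mL+mR=8/13 → advance +1; mR−mL=-1104/949 → turn -1·90°
n=7: pose=(-7,0,E); sL=1/2, sR=10/29; mL=39/58, mR=-5/29; mL+mR=1/2 → advance +1; mR−mL=-49/58 → turn -1·90°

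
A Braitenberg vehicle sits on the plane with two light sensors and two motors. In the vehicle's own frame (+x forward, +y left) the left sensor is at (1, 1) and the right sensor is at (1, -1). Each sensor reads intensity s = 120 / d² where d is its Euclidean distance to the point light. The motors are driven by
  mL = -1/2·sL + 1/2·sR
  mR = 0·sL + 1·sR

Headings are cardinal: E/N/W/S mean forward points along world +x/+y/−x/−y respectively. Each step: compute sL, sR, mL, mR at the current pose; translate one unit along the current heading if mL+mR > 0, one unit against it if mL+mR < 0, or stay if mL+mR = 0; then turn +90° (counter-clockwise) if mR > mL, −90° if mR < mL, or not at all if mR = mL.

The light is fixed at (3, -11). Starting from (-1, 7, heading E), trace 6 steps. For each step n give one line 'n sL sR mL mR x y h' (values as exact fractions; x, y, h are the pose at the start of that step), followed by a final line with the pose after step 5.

n=0: pose=(-1,7,E); sL=12/37, sR=60/149; mL=216/5513, mR=60/149; mL+mR=2436/5513 → advance +1; mR−mL=2004/5513 → turn +1·90°
n=1: pose=(0,7,N); sL=120/377, sR=24/73; mL=144/27521, mR=24/73; mL+mR=9192/27521 → advance +1; mR−mL=8904/27521 → turn +1·90°
n=2: pose=(0,8,W); sL=6/17, sR=15/52; mL=-57/1768, mR=15/52; mL+mR=453/1768 → advance +1; mR−mL=567/1768 → turn +1·90°
n=3: pose=(-1,8,S); sL=40/111, sR=120/349; mL=-320/38739, mR=120/349; mL+mR=13000/38739 → advance +1; mR−mL=13640/38739 → turn +1·90°
n=4: pose=(-1,7,E); sL=12/37, sR=60/149; mL=216/5513, mR=60/149; mL+mR=2436/5513 → advance +1; mR−mL=2004/5513 → turn +1·90°
n=5: pose=(0,7,N); sL=120/377, sR=24/73; mL=144/27521, mR=24/73; mL+mR=9192/27521 → advance +1; mR−mL=8904/27521 → turn +1·90°

0 12/37 60/149 216/5513 60/149 -1 7 E
1 120/377 24/73 144/27521 24/73 0 7 N
2 6/17 15/52 -57/1768 15/52 0 8 W
3 40/111 120/349 -320/38739 120/349 -1 8 S
4 12/37 60/149 216/5513 60/149 -1 7 E
5 120/377 24/73 144/27521 24/73 0 7 N
final 0 8 W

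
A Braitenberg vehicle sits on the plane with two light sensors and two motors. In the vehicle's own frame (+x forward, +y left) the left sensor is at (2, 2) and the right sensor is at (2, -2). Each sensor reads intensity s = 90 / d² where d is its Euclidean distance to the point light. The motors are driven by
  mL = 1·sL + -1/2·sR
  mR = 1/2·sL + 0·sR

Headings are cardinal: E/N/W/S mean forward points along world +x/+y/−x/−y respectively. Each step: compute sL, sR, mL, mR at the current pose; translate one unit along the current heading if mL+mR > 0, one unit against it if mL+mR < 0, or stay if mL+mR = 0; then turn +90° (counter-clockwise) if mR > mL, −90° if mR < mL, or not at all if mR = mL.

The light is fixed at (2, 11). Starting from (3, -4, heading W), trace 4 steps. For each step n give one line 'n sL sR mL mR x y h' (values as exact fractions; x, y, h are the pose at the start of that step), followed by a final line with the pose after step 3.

n=0: pose=(3,-4,W); sL=9/29, sR=9/17; mL=45/986, mR=9/58; mL+mR=99/493 → advance +1; mR−mL=54/493 → turn +1·90°
n=1: pose=(2,-4,S); sL=90/293, sR=90/293; mL=45/293, mR=45/293; mL+mR=90/293 → advance +1; mR−mL=0 → turn +0·90°
n=2: pose=(2,-5,S); sL=45/164, sR=45/164; mL=45/328, mR=45/328; mL+mR=45/164 → advance +1; mR−mL=0 → turn +0·90°
n=3: pose=(2,-6,S); sL=18/73, sR=18/73; mL=9/73, mR=9/73; mL+mR=18/73 → advance +1; mR−mL=0 → turn +0·90°

0 9/29 9/17 45/986 9/58 3 -4 W
1 90/293 90/293 45/293 45/293 2 -4 S
2 45/164 45/164 45/328 45/328 2 -5 S
3 18/73 18/73 9/73 9/73 2 -6 S
final 2 -7 S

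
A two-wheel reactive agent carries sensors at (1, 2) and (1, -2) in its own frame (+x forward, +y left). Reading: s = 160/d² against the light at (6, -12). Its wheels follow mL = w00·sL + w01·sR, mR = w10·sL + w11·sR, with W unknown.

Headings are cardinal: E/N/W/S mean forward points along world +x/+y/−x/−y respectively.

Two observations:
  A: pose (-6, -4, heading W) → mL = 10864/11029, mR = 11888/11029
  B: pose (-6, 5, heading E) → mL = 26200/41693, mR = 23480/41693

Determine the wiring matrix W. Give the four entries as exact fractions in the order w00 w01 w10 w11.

obs A: pose=(-6,-4,W) → sL=32/41, sR=160/269, mL=10864/11029, mR=11888/11029
obs B: pose=(-6,5,E) → sL=80/241, sR=80/173, mL=26200/41693, mR=23480/41693
sensor matrix S = [[32/41, 160/269], [80/241, 80/173]]; det S = 75171840/459832097
solve [mL_A; mL_B] = S·[w00; w01] and [mR_A; mR_B] = S·[w10; w11]:
  w00 = 1/2, w01 = 1, w10 = 1, w11 = 1/2

1/2 1 1 1/2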